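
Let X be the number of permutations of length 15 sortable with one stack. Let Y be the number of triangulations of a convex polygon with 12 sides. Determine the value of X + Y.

9711641

Stack-sortable permutations are exactly the 231-avoiding ones, counted by C_n; here n = 15. So X = C_15 = 9694845.
The number of triangulations of a 12-gon is the Catalan number C_10 (index = sides − 2). So Y = C_10 = 16796.
X + Y = 9694845 + 16796 = 9711641.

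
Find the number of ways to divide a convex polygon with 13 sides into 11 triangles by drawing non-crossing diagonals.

58786

A convex 13-gon is triangulated into 11 triangles, and the number of such triangulations is the Catalan number C_{13−2} = C_11.
C_11 = 58786.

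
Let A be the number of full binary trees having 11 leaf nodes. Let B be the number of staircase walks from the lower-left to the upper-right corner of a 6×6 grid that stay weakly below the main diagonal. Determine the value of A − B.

16664

A full binary tree with L leaves has L−1 internal nodes and is counted by C_{L−1}; L = 11 gives C_10. So A = C_10 = 16796.
Monotone paths in an n×n grid that stay weakly below the diagonal are counted by C_n; here n = 6. So B = C_6 = 132.
A − B = 16796 − 132 = 16664.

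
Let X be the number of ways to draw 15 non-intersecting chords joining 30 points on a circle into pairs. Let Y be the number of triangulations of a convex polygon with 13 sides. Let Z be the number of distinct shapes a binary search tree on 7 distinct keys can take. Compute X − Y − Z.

Pairing 30 circle points by 15 non-crossing chords gives C_15 matchings. So X = C_15 = 9694845.
The number of triangulations of a 13-gon is the Catalan number C_11 (index = sides − 2). So Y = C_11 = 58786.
Rooted binary trees with 7 nodes (each child slot possibly empty) number C_7. So Z = C_7 = 429.
X − Y − Z = 9694845 − 58786 − 429 = 9635630.

9635630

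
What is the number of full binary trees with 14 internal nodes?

2674440

Full binary trees with n internal nodes are counted by C_n; here n = 14.
C_14 = 2674440.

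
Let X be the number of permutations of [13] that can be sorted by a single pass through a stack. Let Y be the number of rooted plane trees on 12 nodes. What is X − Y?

Stack-sortable permutations are exactly the 231-avoiding ones, counted by C_n; here n = 13. So X = C_13 = 742900.
Rooted ordered (plane) trees on m nodes have m−1 edges and are counted by C_{m−1}; m = 12 gives C_11. So Y = C_11 = 58786.
X − Y = 742900 − 58786 = 684114.

684114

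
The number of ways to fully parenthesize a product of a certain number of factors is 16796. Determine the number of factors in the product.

Parenthesizations of m factors are counted by C_{m−1}; 16796 = C_10.
So the index is 10, and the number of factors is 10 + 1 = 11.

11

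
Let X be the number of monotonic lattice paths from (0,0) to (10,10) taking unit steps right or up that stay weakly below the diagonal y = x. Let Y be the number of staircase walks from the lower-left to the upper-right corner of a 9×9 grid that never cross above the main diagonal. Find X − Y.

11934

Sub-diagonal monotone paths from (0,0) to (10,10) biject with Dyck paths of semilength 10, giving C_10. So X = C_10 = 16796.
Sub-diagonal monotone paths from (0,0) to (9,9) biject with Dyck paths of semilength 9, giving C_9. So Y = C_9 = 4862.
X − Y = 16796 − 4862 = 11934.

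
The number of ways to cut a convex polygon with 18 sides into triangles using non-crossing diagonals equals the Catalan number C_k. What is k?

16

Triangulations of a convex m-gon are counted by C_{m−2}; with m = 18 this is C_16.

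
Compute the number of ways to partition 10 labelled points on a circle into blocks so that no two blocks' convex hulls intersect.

16796

The non-crossing partitions of [10] form a lattice of size C_10.
C_10 = C(20,10)/11 = 184756/11 = 16796.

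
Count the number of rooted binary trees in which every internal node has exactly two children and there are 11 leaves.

A full binary tree with L leaves has L−1 internal nodes and is counted by C_{L−1}; L = 11 gives C_10.
C_10 = C(20,10)/11 = 184756/11 = 16796.

16796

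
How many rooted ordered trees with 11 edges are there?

58786

A rooted plane tree with 11 edges has 12 nodes, and the count is C_11.
C_11 = C(22,11)/12 = 705432/12 = 58786.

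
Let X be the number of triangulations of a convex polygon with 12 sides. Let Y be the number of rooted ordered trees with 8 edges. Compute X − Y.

15366

The number of triangulations of a 12-gon is the Catalan number C_10 (index = sides − 2). So X = C_10 = 16796.
Rooted ordered trees with n edges are counted by C_n; here n = 8. So Y = C_8 = 1430.
X − Y = 16796 − 1430 = 15366.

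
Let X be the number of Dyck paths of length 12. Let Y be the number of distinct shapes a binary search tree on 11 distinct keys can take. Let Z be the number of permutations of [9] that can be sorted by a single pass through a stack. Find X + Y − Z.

54056

A Dyck path with 6 up-steps and 6 down-steps has semilength 6, so there are C_6 of them. So X = C_6 = 132.
There are C_n binary search tree shapes on n keys; with n = 11 that is C_11. So Y = C_11 = 58786.
Stack-sortable permutations are exactly the 231-avoiding ones, counted by C_n; here n = 9. So Z = C_9 = 4862.
X + Y − Z = 132 + 58786 − 4862 = 54056.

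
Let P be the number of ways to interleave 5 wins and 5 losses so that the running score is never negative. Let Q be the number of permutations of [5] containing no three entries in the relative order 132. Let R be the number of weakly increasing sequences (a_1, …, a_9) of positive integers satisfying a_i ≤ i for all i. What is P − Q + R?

4862

Reading a vote for the leader as '(' and for the other as ')' turns such a sequence into a balanced string of 5 pairs, so the count is C_5. So P = C_5 = 42.
Permutations of [n] avoiding any single length-3 pattern are counted by C_n; here n = 5. So Q = C_5 = 42.
Weakly increasing sequences with a_i ≤ i biject with Dyck paths of semilength 9, so there are C_9. So R = C_9 = 4862.
P − Q + R = 42 − 42 + 4862 = 4862.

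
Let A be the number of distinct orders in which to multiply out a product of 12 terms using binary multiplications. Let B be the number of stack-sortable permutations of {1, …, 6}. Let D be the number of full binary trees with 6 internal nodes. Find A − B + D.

Parenthesizations of m factors correspond to full binary trees with m leaves, counted by C_{m−1}; m = 12 gives C_11. So A = C_11 = 58786.
Stack-sortable permutations are exactly the 231-avoiding ones, counted by C_n; here n = 6. So B = C_6 = 132.
Full binary trees with n internal nodes are counted by C_n; here n = 6. So D = C_6 = 132.
A − B + D = 58786 − 132 + 132 = 58786.

58786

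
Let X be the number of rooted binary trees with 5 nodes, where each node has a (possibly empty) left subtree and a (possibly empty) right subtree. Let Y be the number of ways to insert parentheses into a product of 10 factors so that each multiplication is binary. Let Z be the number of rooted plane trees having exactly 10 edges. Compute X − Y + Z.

11976

Rooted binary trees with 5 nodes (each child slot possibly empty) number C_5. So X = C_5 = 42.
Parenthesizations of m factors correspond to full binary trees with m leaves, counted by C_{m−1}; m = 10 gives C_9. So Y = C_9 = 4862.
A rooted plane tree with 10 edges has 11 nodes, and the count is C_10. So Z = C_10 = 16796.
X − Y + Z = 42 − 4862 + 16796 = 11976.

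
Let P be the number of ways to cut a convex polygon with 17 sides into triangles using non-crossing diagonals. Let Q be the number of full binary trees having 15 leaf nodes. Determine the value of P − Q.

7020405

The number of triangulations of a 17-gon is the Catalan number C_15 (index = sides − 2). So P = C_15 = 9694845.
A full binary tree with L leaves has L−1 internal nodes and is counted by C_{L−1}; L = 15 gives C_14. So Q = C_14 = 2674440.
P − Q = 9694845 − 2674440 = 7020405.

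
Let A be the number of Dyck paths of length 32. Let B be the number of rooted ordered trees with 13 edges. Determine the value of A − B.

Dyck paths of semilength n (length 2n) are counted by C_n; here n = 16. So A = C_16 = 35357670.
A rooted plane tree with 13 edges has 14 nodes, and the count is C_13. So B = C_13 = 742900.
A − B = 35357670 − 742900 = 34614770.

34614770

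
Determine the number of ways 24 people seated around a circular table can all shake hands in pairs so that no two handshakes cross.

With 24 = 2·12 people, non-crossing handshake pairings are non-crossing perfect matchings on a circle, counted by C_12.
C_12 = C(24,12)/13 = 2704156/13 = 208012.

208012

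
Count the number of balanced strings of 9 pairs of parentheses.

A balanced arrangement of 9 bracket pairs is a Dyck word of semilength 9, so the count is C_9.
C_9 = 4862.

4862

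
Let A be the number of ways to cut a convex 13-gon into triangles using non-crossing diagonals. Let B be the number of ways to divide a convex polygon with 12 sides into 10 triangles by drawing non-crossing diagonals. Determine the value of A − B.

41990

Triangulations of a convex m-gon are counted by C_{m−2}; with m = 13 this is C_11. So A = C_11 = 58786.
A convex 12-gon is triangulated into 10 triangles, and the number of such triangulations is the Catalan number C_{12−2} = C_10. So B = C_10 = 16796.
A − B = 58786 − 16796 = 41990.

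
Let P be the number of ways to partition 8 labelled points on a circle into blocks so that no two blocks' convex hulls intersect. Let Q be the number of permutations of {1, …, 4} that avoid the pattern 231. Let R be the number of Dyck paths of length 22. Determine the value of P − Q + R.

60202

The non-crossing partitions of [8] form a lattice of size C_8. So P = C_8 = 1430.
For any fixed pattern of length 3, the pattern-avoiding permutations of [4] number C_4. So Q = C_4 = 14.
Dyck paths of semilength n (length 2n) are counted by C_n; here n = 11. So R = C_11 = 58786.
P − Q + R = 1430 − 14 + 58786 = 60202.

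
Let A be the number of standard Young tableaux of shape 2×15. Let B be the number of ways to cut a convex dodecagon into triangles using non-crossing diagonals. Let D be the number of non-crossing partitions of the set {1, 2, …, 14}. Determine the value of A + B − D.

Standard Young tableaux of shape 2×n are counted by C_n; here n = 15. So A = C_15 = 9694845.
A convex 12-gon is triangulated into 10 triangles, and the number of such triangulations is the Catalan number C_{12−2} = C_10. So B = C_10 = 16796.
Non-crossing partitions of an n-element set are counted by C_n; here n = 14. So D = C_14 = 2674440.
A + B − D = 9694845 + 16796 − 2674440 = 7037201.

7037201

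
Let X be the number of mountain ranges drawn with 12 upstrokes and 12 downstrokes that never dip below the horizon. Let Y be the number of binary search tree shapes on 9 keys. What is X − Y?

Dyck paths of semilength n (length 2n) are counted by C_n; here n = 12. So X = C_12 = 208012.
Binary trees (left/right distinguished) on n nodes are counted by C_n; here n = 9. So Y = C_9 = 4862.
X − Y = 208012 − 4862 = 203150.

203150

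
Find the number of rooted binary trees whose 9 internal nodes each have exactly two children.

The number of full binary trees on 9 internal nodes is the Catalan number C_9.
C_9 = C(18,9)/10 = 48620/10 = 4862.

4862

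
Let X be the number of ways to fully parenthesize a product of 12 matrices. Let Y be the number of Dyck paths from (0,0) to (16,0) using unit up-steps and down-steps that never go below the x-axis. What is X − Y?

57356

Parenthesizations of m factors correspond to full binary trees with m leaves, counted by C_{m−1}; m = 12 gives C_11. So X = C_11 = 58786.
Dyck paths of semilength n (length 2n) are counted by C_n; here n = 8. So Y = C_8 = 1430.
X − Y = 58786 − 1430 = 57356.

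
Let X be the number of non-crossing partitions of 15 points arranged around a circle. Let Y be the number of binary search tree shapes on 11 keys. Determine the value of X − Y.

9636059

The non-crossing partitions of [15] form a lattice of size C_15. So X = C_15 = 9694845.
Rooted binary trees with 11 nodes (each child slot possibly empty) number C_11. So Y = C_11 = 58786.
X − Y = 9694845 − 58786 = 9636059.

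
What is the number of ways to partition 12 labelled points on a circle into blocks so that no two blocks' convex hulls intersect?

Non-crossing partitions of an n-element set are counted by C_n; here n = 12.
C_12 = 208012.

208012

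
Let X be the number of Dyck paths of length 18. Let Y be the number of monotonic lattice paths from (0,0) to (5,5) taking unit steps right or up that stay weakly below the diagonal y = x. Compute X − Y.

4820

Paths of 9 up- and 9 down-steps that never dip below the axis are Dyck paths; their count is C_9. So X = C_9 = 4862.
Monotone paths in an n×n grid that stay weakly below the diagonal are counted by C_n; here n = 5. So Y = C_5 = 42.
X − Y = 4862 − 42 = 4820.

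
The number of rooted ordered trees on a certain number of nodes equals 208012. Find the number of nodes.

13

Rooted ordered trees on m nodes are counted by C_{m−1}. Since C_12 = 208012, the index is 12.
So the index is 12, and the number of nodes is 12 + 1 = 13.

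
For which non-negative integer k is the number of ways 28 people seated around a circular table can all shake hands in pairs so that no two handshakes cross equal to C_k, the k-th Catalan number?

14

Non-crossing handshake pairings of 2n people are counted by C_n; 28 people gives n = 14.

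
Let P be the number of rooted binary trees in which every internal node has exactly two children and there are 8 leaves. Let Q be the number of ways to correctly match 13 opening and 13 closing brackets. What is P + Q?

A full binary tree with L leaves has L−1 internal nodes and is counted by C_{L−1}; L = 8 gives C_7. So P = C_7 = 429.
Balanced strings of n pairs of brackets are counted by C_n; here n = 13. So Q = C_13 = 742900.
P + Q = 429 + 742900 = 743329.

743329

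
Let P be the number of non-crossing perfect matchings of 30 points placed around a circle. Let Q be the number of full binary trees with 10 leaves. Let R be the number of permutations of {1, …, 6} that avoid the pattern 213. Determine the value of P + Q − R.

9699575

Pairing 30 circle points by 15 non-crossing chords gives C_15 matchings. So P = C_15 = 9694845.
Full binary trees with 10 leaves have 10−1 = 9 internal nodes, so there are C_9 of them. So Q = C_9 = 4862.
Permutations of [n] avoiding any single length-3 pattern are counted by C_n; here n = 6. So R = C_6 = 132.
P + Q − R = 9694845 + 4862 − 132 = 9699575.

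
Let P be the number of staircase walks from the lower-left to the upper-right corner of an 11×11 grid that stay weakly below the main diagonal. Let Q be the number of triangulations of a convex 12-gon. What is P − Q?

Sub-diagonal monotone paths from (0,0) to (11,11) biject with Dyck paths of semilength 11, giving C_11. So P = C_11 = 58786.
Triangulations of a convex m-gon are counted by C_{m−2}; with m = 12 this is C_10. So Q = C_10 = 16796.
P − Q = 58786 − 16796 = 41990.

41990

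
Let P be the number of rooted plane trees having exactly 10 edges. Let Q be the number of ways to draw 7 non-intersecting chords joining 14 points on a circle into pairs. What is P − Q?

Rooted ordered trees with n edges are counted by C_n; here n = 10. So P = C_10 = 16796.
Non-crossing perfect matchings of 2n points on a circle are counted by C_n; with 14 points, n = 7. So Q = C_7 = 429.
P − Q = 16796 − 429 = 16367.

16367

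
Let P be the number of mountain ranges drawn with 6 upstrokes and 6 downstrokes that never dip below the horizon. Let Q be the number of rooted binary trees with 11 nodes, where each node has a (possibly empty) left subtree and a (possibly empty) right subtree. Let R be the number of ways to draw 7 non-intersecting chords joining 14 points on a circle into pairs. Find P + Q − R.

58489

Paths of 6 up- and 6 down-steps that never dip below the axis are Dyck paths; their count is C_6. So P = C_6 = 132.
There are C_n binary search tree shapes on n keys; with n = 11 that is C_11. So Q = C_11 = 58786.
Pairing 14 circle points by 7 non-crossing chords gives C_7 matchings. So R = C_7 = 429.
P + Q − R = 132 + 58786 − 429 = 58489.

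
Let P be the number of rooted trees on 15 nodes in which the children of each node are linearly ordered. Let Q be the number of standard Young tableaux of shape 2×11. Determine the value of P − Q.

A rooted plane tree on 15 nodes has 14 edges, and such trees are counted by C_14. So P = C_14 = 2674440.
Standard Young tableaux of shape 2×n are counted by C_n; here n = 11. So Q = C_11 = 58786.
P − Q = 2674440 − 58786 = 2615654.

2615654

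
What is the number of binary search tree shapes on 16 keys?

35357670

Rooted binary trees with 16 nodes (each child slot possibly empty) number C_16.
C_16 = C_15 · 2(2·15+1)/(15+2) = 9694845 · 62/17 = 35357670.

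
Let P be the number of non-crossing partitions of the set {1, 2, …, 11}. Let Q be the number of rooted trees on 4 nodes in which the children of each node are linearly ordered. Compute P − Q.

58781

The non-crossing partitions of [11] form a lattice of size C_11. So P = C_11 = 58786.
A rooted plane tree on 4 nodes has 3 edges, and such trees are counted by C_3. So Q = C_3 = 5.
P − Q = 58786 − 5 = 58781.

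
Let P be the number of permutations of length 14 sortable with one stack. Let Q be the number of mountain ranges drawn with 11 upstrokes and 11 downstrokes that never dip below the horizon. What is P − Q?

2615654

Stack-sortable permutations are exactly the 231-avoiding ones, counted by C_n; here n = 14. So P = C_14 = 2674440.
A Dyck path with 11 up-steps and 11 down-steps has semilength 11, so there are C_11 of them. So Q = C_11 = 58786.
P − Q = 2674440 − 58786 = 2615654.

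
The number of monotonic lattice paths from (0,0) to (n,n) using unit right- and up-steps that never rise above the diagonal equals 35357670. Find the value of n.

16

Such diagonal-avoiding paths in an n×n grid are counted by C_n. The Catalan number equal to 35357670 is C_16.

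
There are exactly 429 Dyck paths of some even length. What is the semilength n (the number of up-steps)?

7

Dyck paths of semilength n are counted by C_n; 429 = C_7.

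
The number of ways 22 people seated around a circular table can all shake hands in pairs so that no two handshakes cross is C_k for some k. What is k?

Non-crossing handshake pairings of 2n people are counted by C_n; 22 people gives n = 11.

11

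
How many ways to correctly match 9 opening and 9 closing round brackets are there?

4862

With 9 pairs the number of balanced bracket strings is the Catalan number C_9.
C_9 = 4862.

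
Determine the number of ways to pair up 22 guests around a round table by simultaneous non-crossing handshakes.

With 22 = 2·11 people, non-crossing handshake pairings are non-crossing perfect matchings on a circle, counted by C_11.
C_11 = C(22,11)/12 = 705432/12 = 58786.

58786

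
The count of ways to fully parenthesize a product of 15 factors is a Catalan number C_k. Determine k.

Bracketing 15 factors into binary products is counted by C_{15−1} = C_14.

14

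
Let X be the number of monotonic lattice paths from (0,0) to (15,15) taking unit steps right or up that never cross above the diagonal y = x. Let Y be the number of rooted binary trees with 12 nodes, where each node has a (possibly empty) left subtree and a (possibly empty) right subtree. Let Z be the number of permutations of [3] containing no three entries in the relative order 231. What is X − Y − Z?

Monotone paths in an n×n grid that stay weakly below the diagonal are counted by C_n; here n = 15. So X = C_15 = 9694845.
Rooted binary trees with 12 nodes (each child slot possibly empty) number C_12. So Y = C_12 = 208012.
For any fixed pattern of length 3, the pattern-avoiding permutations of [3] number C_3. So Z = C_3 = 5.
X − Y − Z = 9694845 − 208012 − 5 = 9486828.

9486828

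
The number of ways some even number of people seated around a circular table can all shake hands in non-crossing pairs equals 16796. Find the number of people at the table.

20

Non-crossing handshake pairings of 2n people are counted by C_n, and C_10 = 16796.
So n = 10, and there are 2n = 20 people.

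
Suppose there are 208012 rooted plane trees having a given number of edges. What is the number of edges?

12

Rooted ordered trees with n edges are counted by C_n. The Catalan number equal to 208012 is C_12.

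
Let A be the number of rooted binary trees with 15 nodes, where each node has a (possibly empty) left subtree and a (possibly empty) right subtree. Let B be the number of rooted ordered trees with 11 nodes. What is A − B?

9678049

Binary trees (left/right distinguished) on n nodes are counted by C_n; here n = 15. So A = C_15 = 9694845.
A rooted plane tree on 11 nodes has 10 edges, and such trees are counted by C_10. So B = C_10 = 16796.
A − B = 9694845 − 16796 = 9678049.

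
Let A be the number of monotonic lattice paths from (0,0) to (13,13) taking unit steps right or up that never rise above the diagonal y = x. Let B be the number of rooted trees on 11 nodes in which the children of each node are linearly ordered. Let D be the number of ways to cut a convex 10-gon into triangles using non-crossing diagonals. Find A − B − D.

Monotone paths in an n×n grid that stay weakly below the diagonal are counted by C_n; here n = 13. So A = C_13 = 742900.
Rooted ordered (plane) trees on m nodes have m−1 edges and are counted by C_{m−1}; m = 11 gives C_10. So B = C_10 = 16796.
The number of triangulations of a 10-gon is the Catalan number C_8 (index = sides − 2). So D = C_8 = 1430.
A − B − D = 742900 − 16796 − 1430 = 724674.

724674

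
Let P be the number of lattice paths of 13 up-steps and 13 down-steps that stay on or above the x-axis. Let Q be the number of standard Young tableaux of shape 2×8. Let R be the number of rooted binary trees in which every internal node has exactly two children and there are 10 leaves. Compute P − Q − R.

Paths of 13 up- and 13 down-steps that never dip below the axis are Dyck paths; their count is C_13. So P = C_13 = 742900.
By the hook-length formula (or a Dyck-path bijection), SYT of shape 2×8 number C_8. So Q = C_8 = 1430.
A full binary tree with L leaves has L−1 internal nodes and is counted by C_{L−1}; L = 10 gives C_9. So R = C_9 = 4862.
P − Q − R = 742900 − 1430 − 4862 = 736608.

736608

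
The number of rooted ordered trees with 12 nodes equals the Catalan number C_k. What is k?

11

A rooted plane tree on 12 nodes has 11 edges, and such trees are counted by C_11.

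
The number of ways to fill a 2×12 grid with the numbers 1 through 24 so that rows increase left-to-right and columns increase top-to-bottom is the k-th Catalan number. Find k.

12

By the hook-length formula (or a Dyck-path bijection), SYT of shape 2×12 number C_12.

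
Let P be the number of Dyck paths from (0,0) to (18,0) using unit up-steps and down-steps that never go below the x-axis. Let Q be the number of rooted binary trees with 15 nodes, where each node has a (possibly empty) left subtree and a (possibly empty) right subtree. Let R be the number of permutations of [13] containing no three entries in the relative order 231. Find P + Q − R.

8956807

Dyck paths of semilength n (length 2n) are counted by C_n; here n = 9. So P = C_9 = 4862.
There are C_n binary search tree shapes on n keys; with n = 15 that is C_15. So Q = C_15 = 9694845.
For any fixed pattern of length 3, the pattern-avoiding permutations of [13] number C_13. So R = C_13 = 742900.
P + Q − R = 4862 + 9694845 − 742900 = 8956807.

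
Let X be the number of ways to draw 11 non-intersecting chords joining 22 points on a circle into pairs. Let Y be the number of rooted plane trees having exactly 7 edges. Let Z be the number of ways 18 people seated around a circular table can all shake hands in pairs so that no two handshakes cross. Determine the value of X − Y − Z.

Pairing 22 circle points by 11 non-crossing chords gives C_11 matchings. So X = C_11 = 58786.
Rooted ordered trees with n edges are counted by C_n; here n = 7. So Y = C_7 = 429.
Non-crossing handshake pairings of 2n people are counted by C_n; 18 people gives n = 9. So Z = C_9 = 4862.
X − Y − Z = 58786 − 429 − 4862 = 53495.

53495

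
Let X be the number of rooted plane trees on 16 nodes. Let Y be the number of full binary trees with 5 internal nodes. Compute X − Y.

9694803

Rooted ordered (plane) trees on m nodes have m−1 edges and are counted by C_{m−1}; m = 16 gives C_15. So X = C_15 = 9694845.
The number of full binary trees on 5 internal nodes is the Catalan number C_5. So Y = C_5 = 42.
X − Y = 9694845 − 42 = 9694803.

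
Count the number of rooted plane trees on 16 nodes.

9694845

Rooted ordered (plane) trees on m nodes have m−1 edges and are counted by C_{m−1}; m = 16 gives C_15.
C_15 = 9694845.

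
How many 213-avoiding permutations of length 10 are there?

Permutations of [n] avoiding any single length-3 pattern are counted by C_n; here n = 10.
C_10 = C(20,10)/11 = 184756/11 = 16796.

16796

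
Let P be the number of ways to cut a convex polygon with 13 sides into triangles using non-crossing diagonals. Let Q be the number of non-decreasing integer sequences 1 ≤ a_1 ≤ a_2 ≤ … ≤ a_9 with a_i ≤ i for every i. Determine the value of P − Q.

53924

Triangulations of a convex m-gon are counted by C_{m−2}; with m = 13 this is C_11. So P = C_11 = 58786.
Such sub-staircase sequences of length n are counted by C_n; here n = 9. So Q = C_9 = 4862.
P − Q = 58786 − 4862 = 53924.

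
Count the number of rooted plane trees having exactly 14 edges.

A rooted plane tree with 14 edges has 15 nodes, and the count is C_14.
C_14 = C_13 · 2(2·13+1)/(13+2) = 742900 · 54/15 = 2674440.

2674440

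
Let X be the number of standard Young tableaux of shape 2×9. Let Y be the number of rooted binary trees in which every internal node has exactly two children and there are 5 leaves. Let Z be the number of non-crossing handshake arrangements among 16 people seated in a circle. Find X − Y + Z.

Standard Young tableaux of shape 2×n are counted by C_n; here n = 9. So X = C_9 = 4862.
A full binary tree with L leaves has L−1 internal nodes and is counted by C_{L−1}; L = 5 gives C_4. So Y = C_4 = 14.
Non-crossing handshake pairings of 2n people are counted by C_n; 16 people gives n = 8. So Z = C_8 = 1430.
X − Y + Z = 4862 − 14 + 1430 = 6278.

6278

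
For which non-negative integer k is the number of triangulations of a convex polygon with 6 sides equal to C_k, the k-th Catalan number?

The number of triangulations of a 6-gon is the Catalan number C_4 (index = sides − 2).

4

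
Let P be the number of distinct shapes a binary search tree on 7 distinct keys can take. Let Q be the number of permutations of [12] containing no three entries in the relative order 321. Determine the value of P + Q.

There are C_n binary search tree shapes on n keys; with n = 7 that is C_7. So P = C_7 = 429.
Permutations of [n] avoiding any single length-3 pattern are counted by C_n; here n = 12. So Q = C_12 = 208012.
P + Q = 429 + 208012 = 208441.

208441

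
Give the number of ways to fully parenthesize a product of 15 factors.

Parenthesizations of m factors correspond to full binary trees with m leaves, counted by C_{m−1}; m = 15 gives C_14.
C_14 = 2674440.

2674440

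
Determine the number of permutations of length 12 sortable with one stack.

Stack-sortable permutations are exactly the 231-avoiding ones, counted by C_n; here n = 12.
C_12 = C_11 · 2(2·11+1)/(11+2) = 58786 · 46/13 = 208012.

208012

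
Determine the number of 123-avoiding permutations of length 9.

For any fixed pattern of length 3, the pattern-avoiding permutations of [9] number C_9.
C_9 = C(18,9)/10 = 48620/10 = 4862.

4862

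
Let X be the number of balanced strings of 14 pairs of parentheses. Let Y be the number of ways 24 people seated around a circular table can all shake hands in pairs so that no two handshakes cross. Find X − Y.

2466428

A balanced arrangement of 14 bracket pairs is a Dyck word of semilength 14, so the count is C_14. So X = C_14 = 2674440.
With 24 = 2·12 people, non-crossing handshake pairings are non-crossing perfect matchings on a circle, counted by C_12. So Y = C_12 = 208012.
X − Y = 2674440 − 208012 = 2466428.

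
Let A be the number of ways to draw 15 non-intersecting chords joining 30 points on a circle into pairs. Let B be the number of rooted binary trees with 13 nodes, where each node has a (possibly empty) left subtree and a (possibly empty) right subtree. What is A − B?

Pairing 30 circle points by 15 non-crossing chords gives C_15 matchings. So A = C_15 = 9694845.
Rooted binary trees with 13 nodes (each child slot possibly empty) number C_13. So B = C_13 = 742900.
A − B = 9694845 − 742900 = 8951945.

8951945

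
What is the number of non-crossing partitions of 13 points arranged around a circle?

The non-crossing partitions of [13] form a lattice of size C_13.
C_13 = C(26,13)/14 = 10400600/14 = 742900.

742900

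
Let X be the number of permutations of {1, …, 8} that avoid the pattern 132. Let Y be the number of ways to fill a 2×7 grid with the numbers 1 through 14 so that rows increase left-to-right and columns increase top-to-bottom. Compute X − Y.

Permutations of [n] avoiding any single length-3 pattern are counted by C_n; here n = 8. So X = C_8 = 1430.
By the hook-length formula (or a Dyck-path bijection), SYT of shape 2×7 number C_7. So Y = C_7 = 429.
X − Y = 1430 − 429 = 1001.

1001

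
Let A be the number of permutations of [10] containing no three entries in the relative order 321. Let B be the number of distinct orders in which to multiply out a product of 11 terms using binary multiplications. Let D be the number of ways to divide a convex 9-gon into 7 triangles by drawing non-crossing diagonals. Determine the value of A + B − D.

Permutations of [n] avoiding any single length-3 pattern are counted by C_n; here n = 10. So A = C_10 = 16796.
Ways to associate a product of 11 factors correspond to binary trees on 11 leaves, so the count is C_10. So B = C_10 = 16796.
The number of triangulations of a 9-gon is the Catalan number C_7 (index = sides − 2). So D = C_7 = 429.
A + B − D = 16796 + 16796 − 429 = 33163.

33163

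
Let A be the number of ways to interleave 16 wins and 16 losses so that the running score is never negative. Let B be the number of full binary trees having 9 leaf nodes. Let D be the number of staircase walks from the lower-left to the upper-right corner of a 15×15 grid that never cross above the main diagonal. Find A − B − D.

Ballot sequences with n votes each where one side never trails are Dyck words, counted by C_n; here n = 16. So A = C_16 = 35357670.
Full binary trees with 9 leaves have 9−1 = 8 internal nodes, so there are C_8 of them. So B = C_8 = 1430.
Monotone paths in an n×n grid that stay weakly below the diagonal are counted by C_n; here n = 15. So D = C_15 = 9694845.
A − B − D = 35357670 − 1430 − 9694845 = 25661395.

25661395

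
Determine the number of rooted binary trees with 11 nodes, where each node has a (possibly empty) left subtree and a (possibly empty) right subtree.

There are C_n binary search tree shapes on n keys; with n = 11 that is C_11.
C_11 = C(22,11)/12 = 705432/12 = 58786.

58786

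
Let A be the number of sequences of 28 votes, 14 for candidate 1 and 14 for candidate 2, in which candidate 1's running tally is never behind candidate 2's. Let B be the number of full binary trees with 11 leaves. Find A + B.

2691236

Reading a vote for the leader as '(' and for the other as ')' turns such a sequence into a balanced string of 14 pairs, so the count is C_14. So A = C_14 = 2674440.
A full binary tree with L leaves has L−1 internal nodes and is counted by C_{L−1}; L = 11 gives C_10. So B = C_10 = 16796.
A + B = 2674440 + 16796 = 2691236.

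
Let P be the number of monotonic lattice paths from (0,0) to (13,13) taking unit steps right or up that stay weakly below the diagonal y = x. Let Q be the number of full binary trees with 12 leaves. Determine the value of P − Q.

Sub-diagonal monotone paths from (0,0) to (13,13) biject with Dyck paths of semilength 13, giving C_13. So P = C_13 = 742900.
A full binary tree with L leaves has L−1 internal nodes and is counted by C_{L−1}; L = 12 gives C_11. So Q = C_11 = 58786.
P − Q = 742900 − 58786 = 684114.

684114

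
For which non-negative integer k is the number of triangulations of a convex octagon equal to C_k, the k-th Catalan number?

A convex 8-gon is triangulated into 6 triangles, and the number of such triangulations is the Catalan number C_{8−2} = C_6.

6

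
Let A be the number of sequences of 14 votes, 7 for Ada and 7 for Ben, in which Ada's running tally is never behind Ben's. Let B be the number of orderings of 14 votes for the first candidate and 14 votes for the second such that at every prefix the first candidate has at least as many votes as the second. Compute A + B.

Reading a vote for the leader as '(' and for the other as ')' turns such a sequence into a balanced string of 7 pairs, so the count is C_7. So A = C_7 = 429.
Reading a vote for the leader as '(' and for the other as ')' turns such a sequence into a balanced string of 14 pairs, so the count is C_14. So B = C_14 = 2674440.
A + B = 429 + 2674440 = 2674869.

2674869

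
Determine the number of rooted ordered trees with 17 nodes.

35357670

Rooted ordered (plane) trees on m nodes have m−1 edges and are counted by C_{m−1}; m = 17 gives C_16.
C_16 = C(32,16)/17 = 601080390/17 = 35357670.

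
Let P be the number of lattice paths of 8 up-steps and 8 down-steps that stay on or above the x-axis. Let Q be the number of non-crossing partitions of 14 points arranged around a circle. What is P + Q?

A Dyck path with 8 up-steps and 8 down-steps has semilength 8, so there are C_8 of them. So P = C_8 = 1430.
The non-crossing partitions of [14] form a lattice of size C_14. So Q = C_14 = 2674440.
P + Q = 1430 + 2674440 = 2675870.

2675870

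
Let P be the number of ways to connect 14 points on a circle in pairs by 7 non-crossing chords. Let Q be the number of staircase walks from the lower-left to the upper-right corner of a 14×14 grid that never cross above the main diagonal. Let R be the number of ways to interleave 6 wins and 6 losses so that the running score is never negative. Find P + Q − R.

2674737

Non-crossing perfect matchings of 2n points on a circle are counted by C_n; with 14 points, n = 7. So P = C_7 = 429.
Sub-diagonal monotone paths from (0,0) to (14,14) biject with Dyck paths of semilength 14, giving C_14. So Q = C_14 = 2674440.
Reading a vote for the leader as '(' and for the other as ')' turns such a sequence into a balanced string of 6 pairs, so the count is C_6. So R = C_6 = 132.
P + Q − R = 429 + 2674440 − 132 = 2674737.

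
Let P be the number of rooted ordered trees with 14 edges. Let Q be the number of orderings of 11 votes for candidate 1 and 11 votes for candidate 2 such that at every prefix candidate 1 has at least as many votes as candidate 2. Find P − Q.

A rooted plane tree with 14 edges has 15 nodes, and the count is C_14. So P = C_14 = 2674440.
Reading a vote for the leader as '(' and for the other as ')' turns such a sequence into a balanced string of 11 pairs, so the count is C_11. So Q = C_11 = 58786.
P − Q = 2674440 − 58786 = 2615654.

2615654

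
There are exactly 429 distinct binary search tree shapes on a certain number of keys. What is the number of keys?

7

Binary search tree shapes on n keys are counted by C_n. The Catalan number equal to 429 is C_7.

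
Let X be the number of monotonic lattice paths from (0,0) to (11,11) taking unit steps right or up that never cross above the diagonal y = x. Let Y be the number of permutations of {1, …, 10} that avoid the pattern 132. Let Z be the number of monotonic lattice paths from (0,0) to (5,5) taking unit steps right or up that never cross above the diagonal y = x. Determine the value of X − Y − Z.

Sub-diagonal monotone paths from (0,0) to (11,11) biject with Dyck paths of semilength 11, giving C_11. So X = C_11 = 58786.
Permutations of [n] avoiding any single length-3 pattern are counted by C_n; here n = 10. So Y = C_10 = 16796.
Sub-diagonal monotone paths from (0,0) to (5,5) biject with Dyck paths of semilength 5, giving C_5. So Z = C_5 = 42.
X − Y − Z = 58786 − 16796 − 42 = 41948.

41948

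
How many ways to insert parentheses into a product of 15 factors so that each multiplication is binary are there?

2674440

Ways to associate a product of 15 factors correspond to binary trees on 15 leaves, so the count is C_14.
C_14 = 2674440.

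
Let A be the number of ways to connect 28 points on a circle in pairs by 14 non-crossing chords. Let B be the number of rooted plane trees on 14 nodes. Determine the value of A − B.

Non-crossing perfect matchings of 2n points on a circle are counted by C_n; with 28 points, n = 14. So A = C_14 = 2674440.
Rooted ordered (plane) trees on m nodes have m−1 edges and are counted by C_{m−1}; m = 14 gives C_13. So B = C_13 = 742900.
A − B = 2674440 − 742900 = 1931540.

1931540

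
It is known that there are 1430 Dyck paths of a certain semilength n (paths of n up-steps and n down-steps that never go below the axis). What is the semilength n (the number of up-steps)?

8

Dyck paths of semilength n are counted by C_n. Since C_8 = 1430, the index is 8.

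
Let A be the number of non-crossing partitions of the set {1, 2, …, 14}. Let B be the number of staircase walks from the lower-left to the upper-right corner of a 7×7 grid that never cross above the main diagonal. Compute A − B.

2674011

The non-crossing partitions of [14] form a lattice of size C_14. So A = C_14 = 2674440.
Monotone paths in an n×n grid that stay weakly below the diagonal are counted by C_n; here n = 7. So B = C_7 = 429.
A − B = 2674440 − 429 = 2674011.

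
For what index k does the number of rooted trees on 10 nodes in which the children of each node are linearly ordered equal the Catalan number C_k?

9

A rooted plane tree on 10 nodes has 9 edges, and such trees are counted by C_9.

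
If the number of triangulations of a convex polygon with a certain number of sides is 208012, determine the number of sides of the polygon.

14

Triangulations of a convex m-gon are counted by C_{m−2}; 208012 = C_12.
So m − 2 = 12, giving m = 14 sides.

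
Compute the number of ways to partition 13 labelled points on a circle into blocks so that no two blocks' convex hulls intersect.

Non-crossing partitions of an n-element set are counted by C_n; here n = 13.
C_13 = C(26,13)/14 = 10400600/14 = 742900.

742900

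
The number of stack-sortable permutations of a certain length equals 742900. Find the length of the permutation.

Stack-sortable permutations of [n] are counted by C_n; 742900 = C_13.

13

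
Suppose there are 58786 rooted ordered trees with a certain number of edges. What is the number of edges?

Rooted ordered trees with n edges are counted by C_n; 58786 = C_11.

11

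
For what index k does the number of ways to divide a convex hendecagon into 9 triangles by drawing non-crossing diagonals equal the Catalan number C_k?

The number of triangulations of an 11-gon is the Catalan number C_9 (index = sides − 2).

9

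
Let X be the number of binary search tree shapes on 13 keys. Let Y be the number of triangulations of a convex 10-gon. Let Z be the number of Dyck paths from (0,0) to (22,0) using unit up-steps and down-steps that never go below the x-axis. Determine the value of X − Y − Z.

682684

Rooted binary trees with 13 nodes (each child slot possibly empty) number C_13. So X = C_13 = 742900.
Triangulations of a convex m-gon are counted by C_{m−2}; with m = 10 this is C_8. So Y = C_8 = 1430.
A Dyck path with 11 up-steps and 11 down-steps has semilength 11, so there are C_11 of them. So Z = C_11 = 58786.
X − Y − Z = 742900 − 1430 − 58786 = 682684.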